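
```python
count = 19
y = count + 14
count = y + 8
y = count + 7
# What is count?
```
Trace:
  count=19
  count=19, y=33
  count=41, y=33
  count=41, y=48

Final answer: 41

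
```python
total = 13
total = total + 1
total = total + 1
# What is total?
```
Trace:
  total=13
  total=14
  total=15

Final answer: 15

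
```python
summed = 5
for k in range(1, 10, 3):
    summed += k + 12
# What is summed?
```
Trace:
  summed=5
  summed=18, k=1
  summed=34, k=4
  summed=53, k=7

Final answer: 53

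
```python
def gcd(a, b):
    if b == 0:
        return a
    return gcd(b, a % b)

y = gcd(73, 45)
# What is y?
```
Call trace:
gcd(a=73, b=45)
  gcd(a=45, b=28)
    gcd(a=28, b=17)
      gcd(a=17, b=11)
        gcd(a=11, b=6)
          gcd(a=6, b=5)
            gcd(a=5, b=1)
              gcd(a=1, b=0)
              -> return 1
            -> return 1
          -> return 1
        -> return 1
      -> return 1
    -> return 1
  -> return 1
-> return 1

Final answer: 1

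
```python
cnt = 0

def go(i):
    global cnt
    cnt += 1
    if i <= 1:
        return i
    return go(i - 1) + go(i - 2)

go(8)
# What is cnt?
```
Call trace (a repeated sub-call is expanded the first time; later identical calls just restate its return value):
go(i=8)
  go(i=7)
    go(i=6)
      go(i=5)
        go(i=4)
          go(i=3)
            go(i=2)
              go(i=1)
              -> return 1
              go(i=0)
              -> return 0
            -> return 1
            go(i=1)
            -> return 1
          -> return 2
          go(i=2) -> return 1  (same call as traced above)
        -> return 3
        go(i=3) -> return 2  (same call as traced above)
      -> return 5
      go(i=4) -> return 3  (same call as traced above)
    -> return 8
    go(i=5) -> return 5  (same call as traced above)
  -> return 13
  go(i=6) -> return 8  (same call as traced above)
-> return 21

cnt is incremented once per call, so count the calls in each subtree. Let C(i) = number of calls made by go(i).
C(0) = C(1) = 1 (base case, no recursion); C(i) = 1 + C(i - 1) + C(i - 2) otherwise.
C(2) = 1 + C(1) + C(0) = 1 + 1 + 1 = 3
C(3) = 1 + C(2) + C(1) = 1 + 3 + 1 = 5
C(4) = 1 + C(3) + C(2) = 1 + 5 + 3 = 9
C(5) = 1 + C(4) + C(3) = 1 + 9 + 5 = 15
C(6) = 1 + C(5) + C(4) = 1 + 15 + 9 = 25
C(7) = 1 + C(6) + C(5) = 1 + 25 + 15 = 41
C(8) = 1 + C(7) + C(6) = 1 + 41 + 25 = 67
cnt = C(8) = 67

Final answer: 67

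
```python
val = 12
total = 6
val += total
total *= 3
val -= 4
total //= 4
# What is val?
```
Trace:
  val=12
  val=12, total=6
  val=18, total=6
  val=18, total=18
  val=14, total=18
  val=14, total=4

Final answer: 14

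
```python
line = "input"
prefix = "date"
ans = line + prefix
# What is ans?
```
Trace:
  line='input'
  line='input', prefix='date'
  line='input', prefix='date', ans='inputdate'

Final answer: 'inputdate'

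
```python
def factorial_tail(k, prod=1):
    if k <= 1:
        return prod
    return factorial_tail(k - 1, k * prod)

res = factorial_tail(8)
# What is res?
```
Call trace:
factorial_tail(k=8, prod=1)
  factorial_tail(k=7, prod=8)
    factorial_tail(k=6, prod=56)
      factorial_tail(k=5, prod=336)
        factorial_tail(k=4, prod=1680)
          factorial_tail(k=3, prod=6720)
            factorial_tail(k=2, prod=20160)
              factorial_tail(k=1, prod=40320)
              -> return 40320
            -> return 40320
          -> return 40320
        -> return 40320
      -> return 40320
    -> return 40320
  -> return 40320
-> return 40320

Final answer: 40320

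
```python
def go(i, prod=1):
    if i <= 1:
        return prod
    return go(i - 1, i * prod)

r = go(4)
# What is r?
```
Call trace:
go(i=4, prod=1)
  go(i=3, prod=4)
    go(i=2, prod=12)
      go(i=1, prod=24)
      -> return 24
    -> return 24
  -> return 24
-> return 24

Final answer: 24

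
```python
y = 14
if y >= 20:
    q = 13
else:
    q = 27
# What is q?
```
Trace:
  y=14
  y=14, q=27

Final answer: 27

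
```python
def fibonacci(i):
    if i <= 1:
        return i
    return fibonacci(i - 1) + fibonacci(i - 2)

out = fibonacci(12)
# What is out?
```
Call trace (a repeated sub-call is expanded the first time; later identical calls just restate its return value):
fibonacci(i=12)
  fibonacci(i=11)
    fibonacci(i=10)
      fibonacci(i=9)
        fibonacci(i=8)
          fibonacci(i=7)
            fibonacci(i=6)
              fibonacci(i=5)
                fibonacci(i=4)
                  fibonacci(i=3)
                    fibonacci(i=2)
                      fibonacci(i=1)
                      -> return 1
                      fibonacci(i=0)
                      -> return 0
                    -> return 1
                    fibonacci(i=1)
                    -> return 1
                  -> return 2
                  fibonacci(i=2) -> return 1  (same call as traced above)
                -> return 3
                fibonacci(i=3) -> return 2  (same call as traced above)
              -> return 5
              fibonacci(i=4) -> return 3  (same call as traced above)
            -> return 8
            fibonacci(i=5) -> return 5  (same call as traced above)
          -> return 13
          fibonacci(i=6) -> return 8  (same call as traced above)
        -> return 21
        fibonacci(i=7) -> return 13  (same call as traced above)
      -> return 34
      fibonacci(i=8) -> return 21  (same call as traced above)
    -> return 55
    fibonacci(i=9) -> return 34  (same call as traced above)
  -> return 89
  fibonacci(i=10) -> return 55  (same call as traced above)
-> return 144

Final answer: 144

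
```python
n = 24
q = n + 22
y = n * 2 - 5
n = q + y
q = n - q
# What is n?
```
Trace:
  n=24
  n=24, q=46
  n=24, q=46, y=43
  n=89, q=46, y=43
  n=89, q=43, y=43

Final answer: 89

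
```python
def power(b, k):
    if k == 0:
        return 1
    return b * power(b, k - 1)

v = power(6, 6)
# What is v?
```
Call trace:
power(b=6, k=6)
  power(b=6, k=5)
    power(b=6, k=4)
      power(b=6, k=3)
        power(b=6, k=2)
          power(b=6, k=1)
            power(b=6, k=0)
            -> return 1
          -> return 6
        -> return 36
      -> return 216
    -> return 1296
  -> return 7776
-> return 46656

Final answer: 46656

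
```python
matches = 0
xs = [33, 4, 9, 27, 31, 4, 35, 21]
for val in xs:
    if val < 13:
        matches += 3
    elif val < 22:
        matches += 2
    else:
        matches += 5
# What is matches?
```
Trace:
  matches=0
  matches=5, val=33
  matches=8, val=4
  matches=11, val=9
  matches=16, val=27
  matches=21, val=31
  matches=24, val=4
  matches=29, val=35
  matches=31, val=21

Final answer: 31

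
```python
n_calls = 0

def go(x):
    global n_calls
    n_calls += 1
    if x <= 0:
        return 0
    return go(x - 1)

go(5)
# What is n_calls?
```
Call trace:
go(x=5)
  go(x=4)
    go(x=3)
      go(x=2)
        go(x=1)
          go(x=0)
          -> return 0
        -> return 0
      -> return 0
    -> return 0
  -> return 0
-> return 0

n_calls is incremented once per call. go is entered once for each x = 5, 4, 3, 2, 1, 0 (the x <= 0 call returns without recursing), i.e. 5 + 1 calls.
n_calls = 6

Final answer: 6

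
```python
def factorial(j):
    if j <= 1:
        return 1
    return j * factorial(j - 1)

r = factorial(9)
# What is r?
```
Call trace:
factorial(j=9)
  factorial(j=8)
    factorial(j=7)
      factorial(j=6)
        factorial(j=5)
          factorial(j=4)
            factorial(j=3)
              factorial(j=2)
                factorial(j=1)
                -> return 1
              -> return 2
            -> return 6
          -> return 24
        -> return 120
      -> return 720
    -> return 5040
  -> return 40320
-> return 362880

Final answer: 362880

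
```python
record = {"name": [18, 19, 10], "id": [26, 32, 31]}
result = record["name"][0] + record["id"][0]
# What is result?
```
Trace:
  record={'name': [18, 19, 10], 'id': [26, 32, 31]}
  record={'name': [18, 19, 10], 'id': [26, 32, 31]}, result=44

Final answer: 44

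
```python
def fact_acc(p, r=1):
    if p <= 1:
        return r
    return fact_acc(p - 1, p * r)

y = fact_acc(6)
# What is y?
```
Call trace:
fact_acc(p=6, r=1)
  fact_acc(p=5, r=6)
    fact_acc(p=4, r=30)
      fact_acc(p=3, r=120)
        fact_acc(p=2, r=360)
          fact_acc(p=1, r=720)
          -> return 720
        -> return 720
      -> return 720
    -> return 720
  -> return 720
-> return 720

Final answer: 720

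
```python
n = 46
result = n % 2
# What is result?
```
Trace:
  n=46
  n=46, result=0

Final answer: 0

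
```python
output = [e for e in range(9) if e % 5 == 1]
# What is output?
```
Trace:
  e=0
  e=1
  e=2
  e=3
  e=4
  e=5
  e=6
  e=7
  e=8
  output=[1, 6]

Final answer: [1, 6]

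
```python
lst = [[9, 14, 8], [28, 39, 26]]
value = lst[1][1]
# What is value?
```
Trace:
  lst=[[9, 14, 8], [28, 39, 26]]
  lst=[[9, 14, 8], [28, 39, 26]], value=39

Final answer: 39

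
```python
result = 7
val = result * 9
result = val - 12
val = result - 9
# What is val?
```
Trace:
  result=7
  result=7, val=63
  result=51, val=63
  result=51, val=42

Final answer: 42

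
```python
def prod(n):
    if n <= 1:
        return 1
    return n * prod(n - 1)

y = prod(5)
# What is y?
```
Call trace:
prod(n=5)
  prod(n=4)
    prod(n=3)
      prod(n=2)
        prod(n=1)
        -> return 1
      -> return 2
    -> return 6
  -> return 24
-> return 120

Final answer: 120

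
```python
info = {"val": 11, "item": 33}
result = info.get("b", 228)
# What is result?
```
Trace:
  info={'val': 11, 'item': 33}
  info={'val': 11, 'item': 33}, result=228

Final answer: 228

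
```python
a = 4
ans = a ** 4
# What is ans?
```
Trace:
  a=4
  a=4, ans=256

Final answer: 256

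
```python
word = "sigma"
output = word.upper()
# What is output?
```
Trace:
  word='sigma'
  word='sigma', output='SIGMA'

Final answer: 'SIGMA'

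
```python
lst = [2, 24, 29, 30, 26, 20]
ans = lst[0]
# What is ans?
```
Trace:
  lst=[2, 24, 29, 30, 26, 20]
  lst=[2, 24, 29, 30, 26, 20], ans=2

Final answer: 2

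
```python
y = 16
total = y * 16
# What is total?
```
Trace:
  y=16
  y=16, total=256

Final answer: 256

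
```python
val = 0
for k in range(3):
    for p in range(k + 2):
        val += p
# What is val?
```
Trace:
  val=0
  val=0, k=0, p=0
  val=1, k=0, p=1
  val=1, k=1, p=0
  val=2, k=1, p=1
  val=4, k=1, p=2
  val=4, k=2, p=0
  val=5, k=2, p=1
  val=7, k=2, p=2
  val=10, k=2, p=3

Final answer: 10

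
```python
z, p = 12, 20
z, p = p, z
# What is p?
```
Trace:
  z=12, p=20
  z=20, p=12

Final answer: 12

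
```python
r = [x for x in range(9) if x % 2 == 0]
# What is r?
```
Trace:
  x=0
  x=1
  x=2
  x=3
  x=4
  x=5
  x=6
  x=7
  x=8
  r=[0, 2, 4, 6, 8]

Final answer: [0, 2, 4, 6, 8]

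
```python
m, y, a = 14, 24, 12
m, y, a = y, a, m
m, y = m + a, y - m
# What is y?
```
Trace:
  m=14, y=24, a=12
  m=24, y=12, a=14
  m=38, y=-12, a=14

Final answer: -12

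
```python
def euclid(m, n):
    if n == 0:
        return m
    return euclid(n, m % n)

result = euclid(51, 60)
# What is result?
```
Call trace:
euclid(m=51, n=60)
  euclid(m=60, n=51)
    euclid(m=51, n=9)
      euclid(m=9, n=6)
        euclid(m=6, n=3)
          euclid(m=3, n=0)
          -> return 3
        -> return 3
      -> return 3
    -> return 3
  -> return 3
-> return 3

Final answer: 3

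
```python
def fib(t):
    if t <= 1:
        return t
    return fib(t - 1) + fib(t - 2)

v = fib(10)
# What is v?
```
Call trace (a repeated sub-call is expanded the first time; later identical calls just restate its return value):
fib(t=10)
  fib(t=9)
    fib(t=8)
      fib(t=7)
        fib(t=6)
          fib(t=5)
            fib(t=4)
              fib(t=3)
                fib(t=2)
                  fib(t=1)
                  -> return 1
                  fib(t=0)
                  -> return 0
                -> return 1
                fib(t=1)
                -> return 1
              -> return 2
              fib(t=2) -> return 1  (same call as traced above)
            -> return 3
            fib(t=3) -> return 2  (same call as traced above)
          -> return 5
          fib(t=4) -> return 3  (same call as traced above)
        -> return 8
        fib(t=5) -> return 5  (same call as traced above)
      -> return 13
      fib(t=6) -> return 8  (same call as traced above)
    -> return 21
    fib(t=7) -> return 13  (same call as traced above)
  -> return 34
  fib(t=8) -> return 21  (same call as traced above)
-> return 55

Final answer: 55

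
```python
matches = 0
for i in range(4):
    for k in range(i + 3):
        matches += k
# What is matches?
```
Trace:
  matches=0
  matches=0, i=0, k=0
  matches=1, i=0, k=1
  matches=3, i=0, k=2
  matches=3, i=1, k=0
  matches=4, i=1, k=1
  matches=6, i=1, k=2
  matches=9, i=1, k=3
  matches=9, i=2, k=0
  matches=10, i=2, k=1
  matches=12, i=2, k=2
  matches=15, i=2, k=3
  matches=19, i=2, k=4
  matches=19, i=3, k=0
  matches=20, i=3, k=1
  matches=22, i=3, k=2
  matches=25, i=3, k=3
  matches=29, i=3, k=4
  matches=34, i=3, k=5

Final answer: 34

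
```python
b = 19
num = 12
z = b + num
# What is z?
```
Trace:
  b=19
  b=19, num=12
  b=19, num=12, z=31

Final answer: 31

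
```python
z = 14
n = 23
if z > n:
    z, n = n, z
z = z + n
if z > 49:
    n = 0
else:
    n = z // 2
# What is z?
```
Trace:
  z=14
  z=14, n=23
  z=14, n=23
  z=37, n=23
  z=37, n=18

Final answer: 37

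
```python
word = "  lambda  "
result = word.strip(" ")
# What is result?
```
Trace:
  word='  lambda  '
  word='  lambda  ', result='lambda'

Final answer: 'lambda'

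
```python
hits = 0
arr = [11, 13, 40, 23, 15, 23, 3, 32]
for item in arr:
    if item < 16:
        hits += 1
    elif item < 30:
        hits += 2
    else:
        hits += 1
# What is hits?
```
Trace:
  hits=0
  hits=1, item=11
  hits=2, item=13
  hits=3, item=40
  hits=5, item=23
  hits=6, item=15
  hits=8, item=23
  hits=9, item=3
  hits=10, item=32

Final answer: 10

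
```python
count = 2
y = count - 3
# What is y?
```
Trace:
  count=2
  count=2, y=-1

Final answer: -1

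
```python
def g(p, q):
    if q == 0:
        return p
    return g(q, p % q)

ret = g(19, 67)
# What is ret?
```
Call trace:
g(p=19, q=67)
  g(p=67, q=19)
    g(p=19, q=10)
      g(p=10, q=9)
        g(p=9, q=1)
          g(p=1, q=0)
          -> return 1
        -> return 1
      -> return 1
    -> return 1
  -> return 1
-> return 1

Final answer: 1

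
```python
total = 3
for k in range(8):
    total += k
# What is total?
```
Trace:
  total=3
  total=3, k=0
  total=4, k=1
  total=6, k=2
  total=9, k=3
  total=13, k=4
  total=18, k=5
  total=24, k=6
  total=31, k=7

Final answer: 31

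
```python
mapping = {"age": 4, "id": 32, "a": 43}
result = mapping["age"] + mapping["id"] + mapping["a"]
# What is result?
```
Trace:
  mapping={'age': 4, 'id': 32, 'a': 43}
  mapping={'age': 4, 'id': 32, 'a': 43}, result=79

Final answer: 79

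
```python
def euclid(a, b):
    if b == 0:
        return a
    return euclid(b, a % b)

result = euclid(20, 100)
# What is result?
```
Call trace:
euclid(a=20, b=100)
  euclid(a=100, b=20)
    euclid(a=20, b=0)
    -> return 20
  -> return 20
-> return 20

Final answer: 20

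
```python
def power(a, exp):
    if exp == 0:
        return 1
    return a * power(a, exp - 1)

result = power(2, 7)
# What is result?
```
Call trace:
power(a=2, exp=7)
  power(a=2, exp=6)
    power(a=2, exp=5)
      power(a=2, exp=4)
        power(a=2, exp=3)
          power(a=2, exp=2)
            power(a=2, exp=1)
              power(a=2, exp=0)
              -> return 1
            -> return 2
          -> return 4
        -> return 8
      -> return 16
    -> return 32
  -> return 64
-> return 128

Final answer: 128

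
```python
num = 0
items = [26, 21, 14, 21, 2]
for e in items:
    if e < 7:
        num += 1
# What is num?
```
Trace:
  num=0
  num=0, e=26
  num=0, e=21
  num=0, e=14
  num=0, e=21
  num=1, e=2

Final answer: 1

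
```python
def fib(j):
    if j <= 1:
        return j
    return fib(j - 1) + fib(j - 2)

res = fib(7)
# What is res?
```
Call trace (a repeated sub-call is expanded the first time; later identical calls just restate its return value):
fib(j=7)
  fib(j=6)
    fib(j=5)
      fib(j=4)
        fib(j=3)
          fib(j=2)
            fib(j=1)
            -> return 1
            fib(j=0)
            -> return 0
          -> return 1
          fib(j=1)
          -> return 1
        -> return 2
        fib(j=2) -> return 1  (same call as traced above)
      -> return 3
      fib(j=3) -> return 2  (same call as traced above)
    -> return 5
    fib(j=4) -> return 3  (same call as traced above)
  -> return 8
  fib(j=5) -> return 5  (same call as traced above)
-> return 13

Final answer: 13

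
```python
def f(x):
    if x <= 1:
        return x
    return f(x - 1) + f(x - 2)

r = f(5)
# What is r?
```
Call trace (a repeated sub-call is expanded the first time; later identical calls just restate its return value):
f(x=5)
  f(x=4)
    f(x=3)
      f(x=2)
        f(x=1)
        -> return 1
        f(x=0)
        -> return 0
      -> return 1
      f(x=1)
      -> return 1
    -> return 2
    f(x=2) -> return 1  (same call as traced above)
  -> return 3
  f(x=3) -> return 2  (same call as traced above)
-> return 5

Final answer: 5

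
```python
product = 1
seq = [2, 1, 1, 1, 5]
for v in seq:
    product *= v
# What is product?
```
Trace:
  product=1
  product=2, v=2
  product=2, v=1
  product=2, v=1
  product=2, v=1
  product=10, v=5

Final answer: 10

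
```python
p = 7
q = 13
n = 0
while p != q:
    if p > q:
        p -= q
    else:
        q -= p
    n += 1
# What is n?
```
Trace:
  p=7
  p=7, q=13
  p=7, q=13, n=0
  p=7, q=6, n=1
  p=1, q=6, n=2
  p=1, q=5, n=3
  p=1, q=4, n=4
  p=1, q=3, n=5
  p=1, q=2, n=6
  p=1, q=1, n=7

Final answer: 7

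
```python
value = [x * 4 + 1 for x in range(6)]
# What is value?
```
Trace:
  x=0
  x=1
  x=2
  x=3
  x=4
  x=5
  value=[1, 5, 9, 13, 17, 21]

Final answer: [1, 5, 9, 13, 17, 21]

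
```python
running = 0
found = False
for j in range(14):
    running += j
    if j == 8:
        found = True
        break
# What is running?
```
Trace:
  running=0
  running=0, found=False
  running=0, found=False, j=0
  running=1, found=False, j=1
  running=3, found=False, j=2
  running=6, found=False, j=3
  running=10, found=False, j=4
  running=15, found=False, j=5
  running=21, found=False, j=6
  running=28, found=False, j=7
  running=36, found=True, j=8

Final answer: 36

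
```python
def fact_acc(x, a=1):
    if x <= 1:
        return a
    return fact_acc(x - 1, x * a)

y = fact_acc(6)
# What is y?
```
Call trace:
fact_acc(x=6, a=1)
  fact_acc(x=5, a=6)
    fact_acc(x=4, a=30)
      fact_acc(x=3, a=120)
        fact_acc(x=2, a=360)
          fact_acc(x=1, a=720)
          -> return 720
        -> return 720
      -> return 720
    -> return 720
  -> return 720
-> return 720

Final answer: 720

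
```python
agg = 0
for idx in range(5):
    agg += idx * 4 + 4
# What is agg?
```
Trace:
  agg=0
  agg=4, idx=0
  agg=12, idx=1
  agg=24, idx=2
  agg=40, idx=3
  agg=60, idx=4

Final answer: 60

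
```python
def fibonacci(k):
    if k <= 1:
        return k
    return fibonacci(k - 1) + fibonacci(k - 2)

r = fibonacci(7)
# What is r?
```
Call trace (a repeated sub-call is expanded the first time; later identical calls just restate its return value):
fibonacci(k=7)
  fibonacci(k=6)
    fibonacci(k=5)
      fibonacci(k=4)
        fibonacci(k=3)
          fibonacci(k=2)
            fibonacci(k=1)
            -> return 1
            fibonacci(k=0)
            -> return 0
          -> return 1
          fibonacci(k=1)
          -> return 1
        -> return 2
        fibonacci(k=2) -> return 1  (same call as traced above)
      -> return 3
      fibonacci(k=3) -> return 2  (same call as traced above)
    -> return 5
    fibonacci(k=4) -> return 3  (same call as traced above)
  -> return 8
  fibonacci(k=5) -> return 5  (same call as traced above)
-> return 13

Final answer: 13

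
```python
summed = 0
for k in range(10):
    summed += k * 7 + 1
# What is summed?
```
Trace:
  summed=0
  summed=1, k=0
  summed=9, k=1
  summed=24, k=2
  summed=46, k=3
  summed=75, k=4
  summed=111, k=5
  summed=154, k=6
  summed=204, k=7
  summed=261, k=8
  summed=325, k=9

Final answer: 325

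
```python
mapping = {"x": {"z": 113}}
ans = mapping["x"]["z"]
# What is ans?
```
Trace:
  mapping={'x': {'z': 113}}
  mapping={'x': {'z': 113}}, ans=113

Final answer: 113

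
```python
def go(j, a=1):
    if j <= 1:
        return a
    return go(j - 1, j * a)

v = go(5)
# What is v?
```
Call trace:
go(j=5, a=1)
  go(j=4, a=5)
    go(j=3, a=20)
      go(j=2, a=60)
        go(j=1, a=120)
        -> return 120
      -> return 120
    -> return 120
  -> return 120
-> return 120

Final answer: 120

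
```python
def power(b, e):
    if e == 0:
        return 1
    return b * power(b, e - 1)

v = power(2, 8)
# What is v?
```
Call trace:
power(b=2, e=8)
  power(b=2, e=7)
    power(b=2, e=6)
      power(b=2, e=5)
        power(b=2, e=4)
          power(b=2, e=3)
            power(b=2, e=2)
              power(b=2, e=1)
                power(b=2, e=0)
                -> return 1
              -> return 2
            -> return 4
          -> return 8
        -> return 16
      -> return 32
    -> return 64
  -> return 128
-> return 256

Final answer: 256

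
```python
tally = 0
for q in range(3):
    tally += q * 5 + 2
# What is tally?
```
Trace:
  tally=0
  tally=2, q=0
  tally=9, q=1
  tally=21, q=2

Final answer: 21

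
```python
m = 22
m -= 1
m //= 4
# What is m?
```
Trace:
  m=22
  m=21
  m=5

Final answer: 5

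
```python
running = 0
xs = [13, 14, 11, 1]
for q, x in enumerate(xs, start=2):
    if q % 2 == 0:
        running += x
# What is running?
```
Trace:
  running=0
  running=13, q=2, x=13
  running=13, q=3, x=14
  running=24, q=4, x=11
  running=24, q=5, x=1

Final answer: 24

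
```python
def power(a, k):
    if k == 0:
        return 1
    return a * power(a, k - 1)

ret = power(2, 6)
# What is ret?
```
Call trace:
power(a=2, k=6)
  power(a=2, k=5)
    power(a=2, k=4)
      power(a=2, k=3)
        power(a=2, k=2)
          power(a=2, k=1)
            power(a=2, k=0)
            -> return 1
          -> return 2
        -> return 4
      -> return 8
    -> return 16
  -> return 32
-> return 64

Final answer: 64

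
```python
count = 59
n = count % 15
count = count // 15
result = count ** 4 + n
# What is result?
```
Trace:
  count=59
  count=59, n=14
  count=3, n=14
  count=3, n=14, result=95

Final answer: 95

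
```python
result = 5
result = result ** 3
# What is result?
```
Trace:
  result=5
  result=125

Final answer: 125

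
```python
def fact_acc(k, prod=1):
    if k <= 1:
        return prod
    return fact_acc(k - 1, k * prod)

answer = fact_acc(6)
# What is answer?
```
Call trace:
fact_acc(k=6, prod=1)
  fact_acc(k=5, prod=6)
    fact_acc(k=4, prod=30)
      fact_acc(k=3, prod=120)
        fact_acc(k=2, prod=360)
          fact_acc(k=1, prod=720)
          -> return 720
        -> return 720
      -> return 720
    -> return 720
  -> return 720
-> return 720

Final answer: 720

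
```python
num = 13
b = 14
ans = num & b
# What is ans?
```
Trace:
  num=13
  num=13, b=14
  num=13, b=14, ans=12

Final answer: 12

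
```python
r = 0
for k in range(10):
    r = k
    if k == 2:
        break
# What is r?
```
Trace:
  r=0
  r=0, k=0
  r=1, k=1
  r=2, k=2

Final answer: 2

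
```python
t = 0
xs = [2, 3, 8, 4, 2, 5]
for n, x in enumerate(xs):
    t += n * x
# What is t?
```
Trace:
  t=0
  t=0, n=0, x=2
  t=3, n=1, x=3
  t=19, n=2, x=8
  t=31, n=3, x=4
  t=39, n=4, x=2
  t=64, n=5, x=5

Final answer: 64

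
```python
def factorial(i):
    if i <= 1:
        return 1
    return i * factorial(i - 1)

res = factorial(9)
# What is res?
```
Call trace:
factorial(i=9)
  factorial(i=8)
    factorial(i=7)
      factorial(i=6)
        factorial(i=5)
          factorial(i=4)
            factorial(i=3)
              factorial(i=2)
                factorial(i=1)
                -> return 1
              -> return 2
            -> return 6
          -> return 24
        -> return 120
      -> return 720
    -> return 5040
  -> return 40320
-> return 362880

Final answer: 362880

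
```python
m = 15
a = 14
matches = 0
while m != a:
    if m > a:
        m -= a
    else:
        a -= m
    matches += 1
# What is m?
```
Trace:
  m=15
  m=15, a=14
  m=15, a=14, matches=0
  m=1, a=14, matches=1
  m=1, a=13, matches=2
  m=1, a=12, matches=3
  m=1, a=11, matches=4
  m=1, a=10, matches=5
  m=1, a=9, matches=6
  m=1, a=8, matches=7
  m=1, a=7, matches=8
  m=1, a=6, matches=9
  m=1, a=5, matches=10
  m=1, a=4, matches=11
  m=1, a=3, matches=12
  m=1, a=2, matches=13
  m=1, a=1, matches=14

Final answer: 1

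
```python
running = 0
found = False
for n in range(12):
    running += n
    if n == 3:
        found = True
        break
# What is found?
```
Trace:
  running=0
  running=0, found=False
  running=0, found=False, n=0
  running=1, found=False, n=1
  running=3, found=False, n=2
  running=6, found=True, n=3

Final answer: True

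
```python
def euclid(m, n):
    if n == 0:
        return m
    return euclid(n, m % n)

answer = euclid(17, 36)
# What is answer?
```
Call trace:
euclid(m=17, n=36)
  euclid(m=36, n=17)
    euclid(m=17, n=2)
      euclid(m=2, n=1)
        euclid(m=1, n=0)
        -> return 1
      -> return 1
    -> return 1
  -> return 1
-> return 1

Final answer: 1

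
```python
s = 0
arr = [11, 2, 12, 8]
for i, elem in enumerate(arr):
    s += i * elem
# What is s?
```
Trace:
  s=0
  s=0, i=0, elem=11
  s=2, i=1, elem=2
  s=26, i=2, elem=12
  s=50, i=3, elem=8

Final answer: 50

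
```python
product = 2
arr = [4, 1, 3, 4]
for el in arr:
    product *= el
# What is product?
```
Trace:
  product=2
  product=8, el=4
  product=8, el=1
  product=24, el=3
  product=96, el=4

Final answer: 96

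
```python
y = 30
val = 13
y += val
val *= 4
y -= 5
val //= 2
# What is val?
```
Trace:
  y=30
  y=30, val=13
  y=43, val=13
  y=43, val=52
  y=38, val=52
  y=38, val=26

Final answer: 26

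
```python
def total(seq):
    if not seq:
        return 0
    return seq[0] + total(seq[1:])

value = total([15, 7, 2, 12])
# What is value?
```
Call trace:
total(seq=[15, 7, 2, 12])
  total(seq=[7, 2, 12])
    total(seq=[2, 12])
      total(seq=[12])
        total(seq=[])
        -> return 0
      -> return 12
    -> return 14
  -> return 21
-> return 36

Final answer: 36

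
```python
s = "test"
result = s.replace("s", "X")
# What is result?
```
Trace:
  s='test'
  s='test', result='teXt'

Final answer: 'teXt'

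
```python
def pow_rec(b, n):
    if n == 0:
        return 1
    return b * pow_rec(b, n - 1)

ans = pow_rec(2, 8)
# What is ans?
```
Call trace:
pow_rec(b=2, n=8)
  pow_rec(b=2, n=7)
    pow_rec(b=2, n=6)
      pow_rec(b=2, n=5)
        pow_rec(b=2, n=4)
          pow_rec(b=2, n=3)
            pow_rec(b=2, n=2)
              pow_rec(b=2, n=1)
                pow_rec(b=2, n=0)
                -> return 1
              -> return 2
            -> return 4
          -> return 8
        -> return 16
      -> return 32
    -> return 64
  -> return 128
-> return 256

Final answer: 256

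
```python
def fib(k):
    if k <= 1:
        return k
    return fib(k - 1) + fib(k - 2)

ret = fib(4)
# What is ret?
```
Call trace (a repeated sub-call is expanded the first time; later identical calls just restate its return value):
fib(k=4)
  fib(k=3)
    fib(k=2)
      fib(k=1)
      -> return 1
      fib(k=0)
      -> return 0
    -> return 1
    fib(k=1)
    -> return 1
  -> return 2
  fib(k=2) -> return 1  (same call as traced above)
-> return 3

Final answer: 3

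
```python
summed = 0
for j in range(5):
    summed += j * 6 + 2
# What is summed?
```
Trace:
  summed=0
  summed=2, j=0
  summed=10, j=1
  summed=24, j=2
  summed=44, j=3
  summed=70, j=4

Final answer: 70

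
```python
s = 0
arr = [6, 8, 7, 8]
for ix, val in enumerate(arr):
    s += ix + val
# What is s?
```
Trace:
  s=0
  s=6, ix=0, val=6
  s=15, ix=1, val=8
  s=24, ix=2, val=7
  s=35, ix=3, val=8

Final answer: 35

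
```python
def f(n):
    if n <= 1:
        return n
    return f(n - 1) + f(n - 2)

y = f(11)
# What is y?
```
Call trace (a repeated sub-call is expanded the first time; later identical calls just restate its return value):
f(n=11)
  f(n=10)
    f(n=9)
      f(n=8)
        f(n=7)
          f(n=6)
            f(n=5)
              f(n=4)
                f(n=3)
                  f(n=2)
                    f(n=1)
                    -> return 1
                    f(n=0)
                    -> return 0
                  -> return 1
                  f(n=1)
                  -> return 1
                -> return 2
                f(n=2) -> return 1  (same call as traced above)
              -> return 3
              f(n=3) -> return 2  (same call as traced above)
            -> return 5
            f(n=4) -> return 3  (same call as traced above)
          -> return 8
          f(n=5) -> return 5  (same call as traced above)
        -> return 13
        f(n=6) -> return 8  (same call as traced above)
      -> return 21
      f(n=7) -> return 13  (same call as traced above)
    -> return 34
    f(n=8) -> return 21  (same call as traced above)
  -> return 55
  f(n=9) -> return 34  (same call as traced above)
-> return 89

Final answer: 89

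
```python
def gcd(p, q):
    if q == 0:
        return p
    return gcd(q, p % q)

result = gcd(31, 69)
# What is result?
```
Call trace:
gcd(p=31, q=69)
  gcd(p=69, q=31)
    gcd(p=31, q=7)
      gcd(p=7, q=3)
        gcd(p=3, q=1)
          gcd(p=1, q=0)
          -> return 1
        -> return 1
      -> return 1
    -> return 1
  -> return 1
-> return 1

Final answer: 1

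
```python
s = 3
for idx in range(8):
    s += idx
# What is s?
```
Trace:
  s=3
  s=3, idx=0
  s=4, idx=1
  s=6, idx=2
  s=9, idx=3
  s=13, idx=4
  s=18, idx=5
  s=24, idx=6
  s=31, idx=7

Final answer: 31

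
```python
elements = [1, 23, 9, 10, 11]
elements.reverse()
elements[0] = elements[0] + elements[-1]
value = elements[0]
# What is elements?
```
Trace:
  elements=[1, 23, 9, 10, 11]
  elements=[11, 10, 9, 23, 1]
  elements=[12, 10, 9, 23, 1]
  elements=[12, 10, 9, 23, 1], value=12

Final answer: [12, 10, 9, 23, 1]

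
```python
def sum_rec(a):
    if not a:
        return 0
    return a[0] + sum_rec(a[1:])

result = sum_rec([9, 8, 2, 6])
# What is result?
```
Call trace:
sum_rec(a=[9, 8, 2, 6])
  sum_rec(a=[8, 2, 6])
    sum_rec(a=[2, 6])
      sum_rec(a=[6])
        sum_rec(a=[])
        -> return 0
      -> return 6
    -> return 8
  -> return 16
-> return 25

Final answer: 25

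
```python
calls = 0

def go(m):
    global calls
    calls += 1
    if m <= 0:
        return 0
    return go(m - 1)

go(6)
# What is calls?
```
Call trace:
go(m=6)
  go(m=5)
    go(m=4)
      go(m=3)
        go(m=2)
          go(m=1)
            go(m=0)
            -> return 0
          -> return 0
        -> return 0
      -> return 0
    -> return 0
  -> return 0
-> return 0

calls is incremented once per call. go is entered once for each m = 6, 5, 4, 3, 2, 1, 0 (the m <= 0 call returns without recursing), i.e. 6 + 1 calls.
calls = 7

Final answer: 7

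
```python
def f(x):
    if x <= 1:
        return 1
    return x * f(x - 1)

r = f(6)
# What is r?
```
Call trace:
f(x=6)
  f(x=5)
    f(x=4)
      f(x=3)
        f(x=2)
          f(x=1)
          -> return 1
        -> return 2
      -> return 6
    -> return 24
  -> return 120
-> return 720

Final answer: 720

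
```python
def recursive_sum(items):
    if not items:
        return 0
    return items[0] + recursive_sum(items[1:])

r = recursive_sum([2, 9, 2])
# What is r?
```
Call trace:
recursive_sum(items=[2, 9, 2])
  recursive_sum(items=[9, 2])
    recursive_sum(items=[2])
      recursive_sum(items=[])
      -> return 0
    -> return 2
  -> return 11
-> return 13

Final answer: 13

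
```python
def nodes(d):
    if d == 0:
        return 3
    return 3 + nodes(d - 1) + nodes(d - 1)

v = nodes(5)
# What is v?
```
Call trace (a repeated sub-call is expanded the first time; later identical calls just restate its return value):
nodes(d=5)
  nodes(d=4)
    nodes(d=3)
      nodes(d=2)
        nodes(d=1)
          nodes(d=0)
          -> return 3
          nodes(d=0)
          -> return 3
        -> return 9
        nodes(d=1) -> return 9  (same call as traced above)
      -> return 21
      nodes(d=2) -> return 21  (same call as traced above)
    -> return 45
    nodes(d=3) -> return 45  (same call as traced above)
  -> return 93
  nodes(d=4) -> return 93  (same call as traced above)
-> return 189

Final answer: 189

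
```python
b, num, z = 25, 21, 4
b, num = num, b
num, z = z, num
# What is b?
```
Trace:
  b=25, num=21, z=4
  b=21, num=25, z=4
  b=21, num=4, z=25

Final answer: 21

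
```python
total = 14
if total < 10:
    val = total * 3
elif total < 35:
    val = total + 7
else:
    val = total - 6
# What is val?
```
Trace:
  total=14
  total=14, val=21

Final answer: 21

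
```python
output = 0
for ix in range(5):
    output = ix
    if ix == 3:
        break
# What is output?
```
Trace:
  output=0
  output=0, ix=0
  output=1, ix=1
  output=2, ix=2
  output=3, ix=3

Final answer: 3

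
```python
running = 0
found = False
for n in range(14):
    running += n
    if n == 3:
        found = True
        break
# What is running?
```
Trace:
  running=0
  running=0, found=False
  running=0, found=False, n=0
  running=1, found=False, n=1
  running=3, found=False, n=2
  running=6, found=True, n=3

Final answer: 6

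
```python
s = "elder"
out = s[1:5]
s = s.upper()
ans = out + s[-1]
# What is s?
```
Trace:
  s='elder'
  s='elder', out='lder'
  s='ELDER', out='lder'
  s='ELDER', out='lder', ans='lderR'

Final answer: 'ELDER'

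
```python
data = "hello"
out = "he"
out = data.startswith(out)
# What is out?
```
Trace:
  data='hello'
  data='hello', out='he'
  data='hello', out=True

Final answer: True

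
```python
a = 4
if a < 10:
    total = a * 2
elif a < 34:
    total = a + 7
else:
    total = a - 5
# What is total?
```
Trace:
  a=4
  a=4, total=8

Final answer: 8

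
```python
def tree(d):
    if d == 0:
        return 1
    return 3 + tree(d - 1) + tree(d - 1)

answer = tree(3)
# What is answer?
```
Call trace (a repeated sub-call is expanded the first time; later identical calls just restate its return value):
tree(d=3)
  tree(d=2)
    tree(d=1)
      tree(d=0)
      -> return 1
      tree(d=0)
      -> return 1
    -> return 5
    tree(d=1) -> return 5  (same call as traced above)
  -> return 13
  tree(d=2) -> return 13  (same call as traced above)
-> return 29

Final answer: 29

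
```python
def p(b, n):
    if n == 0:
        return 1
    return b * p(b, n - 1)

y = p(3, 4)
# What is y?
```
Call trace:
p(b=3, n=4)
  p(b=3, n=3)
    p(b=3, n=2)
      p(b=3, n=1)
        p(b=3, n=0)
        -> return 1
      -> return 3
    -> return 9
  -> return 27
-> return 81

Final answer: 81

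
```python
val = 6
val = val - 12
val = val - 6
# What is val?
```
Trace:
  val=6
  val=-6
  val=-12

Final answer: -12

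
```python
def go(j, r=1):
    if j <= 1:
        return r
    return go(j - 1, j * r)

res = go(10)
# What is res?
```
Call trace:
go(j=10, r=1)
  go(j=9, r=10)
    go(j=8, r=90)
      go(j=7, r=720)
        go(j=6, r=5040)
          go(j=5, r=30240)
            go(j=4, r=151200)
              go(j=3, r=604800)
                go(j=2, r=1814400)
                  go(j=1, r=3628800)
                  -> return 3628800
                -> return 3628800
              -> return 3628800
            -> return 3628800
          -> return 3628800
        -> return 3628800
      -> return 3628800
    -> return 3628800
  -> return 3628800
-> return 3628800

Final answer: 3628800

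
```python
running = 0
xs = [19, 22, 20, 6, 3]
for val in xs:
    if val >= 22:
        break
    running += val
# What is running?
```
Trace:
  running=0
  running=19, val=19
  running=19, val=22

Final answer: 19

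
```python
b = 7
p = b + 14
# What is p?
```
Trace:
  b=7
  b=7, p=21

Final answer: 21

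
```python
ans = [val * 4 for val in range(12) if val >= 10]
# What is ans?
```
Trace:
  val=0
  val=1
  val=2
  val=3
  val=4
  val=5
  val=6
  val=7
  val=8
  val=9
  val=10
  val=11
  ans=[40, 44]

Final answer: [40, 44]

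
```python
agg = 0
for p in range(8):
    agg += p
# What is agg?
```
Trace:
  agg=0
  agg=0, p=0
  agg=1, p=1
  agg=3, p=2
  agg=6, p=3
  agg=10, p=4
  agg=15, p=5
  agg=21, p=6
  agg=28, p=7

Final answer: 28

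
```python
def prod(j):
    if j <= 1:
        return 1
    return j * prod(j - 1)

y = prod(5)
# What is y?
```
Call trace:
prod(j=5)
  prod(j=4)
    prod(j=3)
      prod(j=2)
        prod(j=1)
        -> return 1
      -> return 2
    -> return 6
  -> return 24
-> return 120

Final answer: 120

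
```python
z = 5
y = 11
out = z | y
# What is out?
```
Trace:
  z=5
  z=5, y=11
  z=5, y=11, out=15

Final answer: 15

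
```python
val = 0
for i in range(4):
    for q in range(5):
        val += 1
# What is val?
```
Trace:
  val=0
  val=1, i=0, q=0
  val=2, i=0, q=1
  val=3, i=0, q=2
  val=4, i=0, q=3
  val=5, i=0, q=4
  val=6, i=1, q=0
  val=7, i=1, q=1
  val=8, i=1, q=2
  val=9, i=1, q=3
  val=10, i=1, q=4
  val=11, i=2, q=0
  val=12, i=2, q=1
  val=13, i=2, q=2
  val=14, i=2, q=3
  val=15, i=2, q=4
  val=16, i=3, q=0
  val=17, i=3, q=1
  val=18, i=3, q=2
  val=19, i=3, q=3
  val=20, i=3, q=4

Final answer: 20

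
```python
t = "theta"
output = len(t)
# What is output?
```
Trace:
  t='theta'
  t='theta', output=5

Final answer: 5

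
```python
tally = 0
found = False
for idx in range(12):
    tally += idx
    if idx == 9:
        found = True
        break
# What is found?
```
Trace:
  tally=0
  tally=0, found=False
  tally=0, found=False, idx=0
  tally=1, found=False, idx=1
  tally=3, found=False, idx=2
  tally=6, found=False, idx=3
  tally=10, found=False, idx=4
  tally=15, found=False, idx=5
  tally=21, found=False, idx=6
  tally=28, found=False, idx=7
  tally=36, found=False, idx=8
  tally=45, found=True, idx=9

Final answer: True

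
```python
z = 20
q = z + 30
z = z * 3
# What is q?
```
Trace:
  z=20
  z=20, q=50
  z=60, q=50

Final answer: 50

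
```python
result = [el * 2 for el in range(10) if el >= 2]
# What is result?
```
Trace:
  el=0
  el=1
  el=2
  el=3
  el=4
  el=5
  el=6
  el=7
  el=8
  el=9
  result=[4, 6, 8, 10, 12, 14, 16, 18]

Final answer: [4, 6, 8, 10, 12, 14, 16, 18]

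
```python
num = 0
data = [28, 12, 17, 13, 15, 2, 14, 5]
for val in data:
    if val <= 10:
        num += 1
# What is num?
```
Trace:
  num=0
  num=0, val=28
  num=0, val=12
  num=0, val=17
  num=0, val=13
  num=0, val=15
  num=1, val=2
  num=1, val=14
  num=2, val=5

Final answer: 2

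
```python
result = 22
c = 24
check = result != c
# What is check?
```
Trace:
  result=22
  result=22, c=24
  result=22, c=24, check=True

Final answer: True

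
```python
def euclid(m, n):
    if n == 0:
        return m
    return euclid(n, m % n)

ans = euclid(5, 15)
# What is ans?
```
Call trace:
euclid(m=5, n=15)
  euclid(m=15, n=5)
    euclid(m=5, n=0)
    -> return 5
  -> return 5
-> return 5

Final answer: 5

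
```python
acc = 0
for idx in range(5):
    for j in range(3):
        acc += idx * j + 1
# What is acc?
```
Trace:
  acc=0
  acc=1, idx=0, j=0
  acc=2, idx=0, j=1
  acc=3, idx=0, j=2
  acc=4, idx=1, j=0
  acc=6, idx=1, j=1
  acc=9, idx=1, j=2
  acc=10, idx=2, j=0
  acc=13, idx=2, j=1
  acc=18, idx=2, j=2
  acc=19, idx=3, j=0
  acc=23, idx=3, j=1
  acc=30, idx=3, j=2
  acc=31, idx=4, j=0
  acc=36, idx=4, j=1
  acc=45, idx=4, j=2

Final answer: 45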